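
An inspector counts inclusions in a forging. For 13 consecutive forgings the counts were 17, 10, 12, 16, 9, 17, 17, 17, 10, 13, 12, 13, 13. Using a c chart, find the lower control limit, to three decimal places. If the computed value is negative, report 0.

c̄ = (17 + 10 + 12 + 16 + 9 + 17 + 17 + 17 + 10 + 13 + 12 + 13 + 13) / 13 = 176 / 13 = 13.5385
LCL = c̄ − 3√c̄ = 13.5385 − 3 × 3.6795 = 2.5001

2.500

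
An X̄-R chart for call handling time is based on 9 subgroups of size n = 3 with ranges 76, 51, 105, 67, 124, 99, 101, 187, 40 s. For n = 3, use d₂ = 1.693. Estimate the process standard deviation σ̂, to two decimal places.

55.79

R̄ = (76 + 51 + 105 + 67 + 124 + 99 + 101 + 187 + 40) / 9 = 94.4444
σ̂ = R̄ / d₂ = 94.4444 / 1.693 = 55.7853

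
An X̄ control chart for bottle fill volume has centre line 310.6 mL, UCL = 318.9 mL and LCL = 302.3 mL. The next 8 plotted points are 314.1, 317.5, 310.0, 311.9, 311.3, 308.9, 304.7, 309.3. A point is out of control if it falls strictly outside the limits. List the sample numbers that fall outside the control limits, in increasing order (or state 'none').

none

All 8 points lie within [302.3, 318.9].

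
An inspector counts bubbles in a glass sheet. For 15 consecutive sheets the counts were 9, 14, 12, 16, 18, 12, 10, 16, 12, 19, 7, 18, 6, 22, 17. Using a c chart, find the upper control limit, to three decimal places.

c̄ = (9 + 14 + 12 + 16 + 18 + 12 + 10 + 16 + 12 + 19 + 7 + 18 + 6 + 22 + 17) / 15 = 208 / 15 = 13.8667
UCL = c̄ + 3√c̄ = 13.8667 + 3 × √13.8667 = 13.8667 + 3 × 3.7238 = 25.0381

25.038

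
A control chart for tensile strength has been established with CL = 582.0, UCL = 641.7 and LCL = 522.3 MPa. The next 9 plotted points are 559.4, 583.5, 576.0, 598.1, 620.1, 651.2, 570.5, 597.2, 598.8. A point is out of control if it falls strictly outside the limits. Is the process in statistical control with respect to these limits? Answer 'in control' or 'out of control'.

Compare each point to [522.3, 641.7]: sample 6 = 651.2 > UCL.

out of control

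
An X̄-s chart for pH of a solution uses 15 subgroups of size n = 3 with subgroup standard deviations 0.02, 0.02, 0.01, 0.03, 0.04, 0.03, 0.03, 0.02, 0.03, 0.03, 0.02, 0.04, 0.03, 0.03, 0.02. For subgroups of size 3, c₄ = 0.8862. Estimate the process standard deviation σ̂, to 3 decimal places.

0.030

s̄ = (0.02 + 0.02 + 0.01 + 0.03 + 0.04 + 0.03 + 0.03 + 0.02 + 0.03 + 0.03 + 0.02 + 0.04 + 0.03 + 0.03 + 0.02) / 15 = 0.0267
σ̂ = s̄ / c₄ = 0.0267 / 0.8862 = 0.0301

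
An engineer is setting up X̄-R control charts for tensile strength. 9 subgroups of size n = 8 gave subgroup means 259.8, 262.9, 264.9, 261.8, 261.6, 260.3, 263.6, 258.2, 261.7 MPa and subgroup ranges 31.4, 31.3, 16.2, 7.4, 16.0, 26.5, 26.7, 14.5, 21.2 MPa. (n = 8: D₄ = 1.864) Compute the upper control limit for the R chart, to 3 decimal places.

39.600

R̄ = (31.4 + 31.3 + 16.2 + 7.4 + 16.0 + 26.5 + 26.7 + 14.5 + 21.2) / 9 = 191.2000 / 9 = 21.2444
UCL_R = D₄·R̄ = 1.864 × 21.2444 = 39.5996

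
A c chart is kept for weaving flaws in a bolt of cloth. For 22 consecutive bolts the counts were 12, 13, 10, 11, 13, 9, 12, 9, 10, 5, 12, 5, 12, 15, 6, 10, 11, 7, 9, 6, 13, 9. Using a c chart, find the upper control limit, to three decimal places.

19.420

c̄ = (12 + 13 + 10 + 11 + 13 + 9 + 12 + 9 + 10 + 5 + 12 + 5 + 12 + 15 + 6 + 10 + 11 + 7 + 9 + 6 + 13 + 9) / 22 = 219 / 22 = 9.9545
UCL = c̄ + 3√c̄ = 9.9545 + 3 × √9.9545 = 9.9545 + 3 × 3.1551 = 19.4198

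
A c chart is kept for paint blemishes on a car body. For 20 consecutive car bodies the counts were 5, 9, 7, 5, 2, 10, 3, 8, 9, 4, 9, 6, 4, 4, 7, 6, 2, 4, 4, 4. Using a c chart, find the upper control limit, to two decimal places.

c̄ = (5 + 9 + 7 + 5 + 2 + 10 + 3 + 8 + 9 + 4 + 9 + 6 + 4 + 4 + 7 + 6 + 2 + 4 + 4 + 4) / 20 = 112 / 20 = 5.6000
UCL = c̄ + 3√c̄ = 5.6000 + 3 × √5.6000 = 5.6000 + 3 × 2.3664 = 12.6993

12.70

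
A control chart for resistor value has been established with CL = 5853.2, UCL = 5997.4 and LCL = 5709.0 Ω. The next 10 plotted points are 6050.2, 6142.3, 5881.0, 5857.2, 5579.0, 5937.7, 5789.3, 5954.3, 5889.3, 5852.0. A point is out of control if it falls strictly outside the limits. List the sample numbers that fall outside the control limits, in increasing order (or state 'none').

Compare each point to [5709.0, 5997.4]: sample 1 = 6050.2 > UCL; sample 2 = 6142.3 > UCL; sample 5 = 5579.0 < LCL.

1, 2, 5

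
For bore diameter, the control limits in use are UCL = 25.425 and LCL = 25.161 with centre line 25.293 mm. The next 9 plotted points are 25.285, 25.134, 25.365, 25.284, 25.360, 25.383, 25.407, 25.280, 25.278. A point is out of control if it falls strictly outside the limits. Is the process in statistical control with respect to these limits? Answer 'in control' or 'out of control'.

Compare each point to [25.161, 25.425]: sample 2 = 25.134 < LCL.

out of control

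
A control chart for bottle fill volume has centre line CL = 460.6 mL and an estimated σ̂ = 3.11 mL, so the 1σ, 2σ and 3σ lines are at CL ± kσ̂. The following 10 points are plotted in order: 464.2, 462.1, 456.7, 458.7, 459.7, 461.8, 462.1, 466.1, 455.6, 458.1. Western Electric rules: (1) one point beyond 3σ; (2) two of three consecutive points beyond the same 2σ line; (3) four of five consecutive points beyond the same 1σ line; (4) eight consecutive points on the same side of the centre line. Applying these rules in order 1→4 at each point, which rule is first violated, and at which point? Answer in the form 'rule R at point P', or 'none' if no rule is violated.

Zone of each point (C = within 1σ̂, B = 1σ̂–2σ̂, A = 2σ̂–3σ̂, * = beyond 3σ̂; sign = side of CL): 1:+B, 2:+C, 3:-B, 4:-C, 5:-C, 6:+C, 7:+C, 8:+B, 9:-B, 10:-C
No rule fires across all 10 points.

none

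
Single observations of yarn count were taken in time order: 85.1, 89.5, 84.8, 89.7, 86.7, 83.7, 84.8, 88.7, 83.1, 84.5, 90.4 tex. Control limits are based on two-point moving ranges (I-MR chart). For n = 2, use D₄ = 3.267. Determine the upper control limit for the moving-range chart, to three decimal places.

12.382

Moving ranges: 4.4, 4.7, 4.9, 3.0, 3.0, 1.1, 3.9, 5.6, 1.4, 5.9; M̄R̄ = 37.9000 / 10 = 3.7900
UCL_MR = D₄·M̄R̄ = 3.267 × 3.7900 = 12.3819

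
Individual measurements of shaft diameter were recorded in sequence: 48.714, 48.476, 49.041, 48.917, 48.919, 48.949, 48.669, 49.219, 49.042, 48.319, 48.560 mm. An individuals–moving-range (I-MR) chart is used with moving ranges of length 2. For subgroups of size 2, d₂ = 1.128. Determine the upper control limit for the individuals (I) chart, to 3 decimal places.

X̄ = (48.714 + 48.476 + 49.041 + 48.917 + 48.919 + 48.949 + 48.669 + 49.219 + 49.042 + 48.319 + 48.560) / 11 = 48.8023
Moving ranges: 0.238, 0.565, 0.124, 0.002, 0.030, 0.280, 0.550, 0.177, 0.723, 0.241; M̄R̄ = 2.9300 / 10 = 0.2930
UCL = X̄ + 3·M̄R̄/d₂ = 48.8023 + 3 × 0.2930 / 1.128 = 49.5815

49.582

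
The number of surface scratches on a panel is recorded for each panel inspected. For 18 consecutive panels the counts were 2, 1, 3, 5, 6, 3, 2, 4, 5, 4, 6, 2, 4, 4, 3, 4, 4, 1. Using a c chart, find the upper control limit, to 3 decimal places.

9.112

c̄ = (2 + 1 + 3 + 5 + 6 + 3 + 2 + 4 + 5 + 4 + 6 + 2 + 4 + 4 + 3 + 4 + 4 + 1) / 18 = 63 / 18 = 3.5000
UCL = c̄ + 3√c̄ = 3.5000 + 3 × √3.5000 = 3.5000 + 3 × 1.8708 = 9.1125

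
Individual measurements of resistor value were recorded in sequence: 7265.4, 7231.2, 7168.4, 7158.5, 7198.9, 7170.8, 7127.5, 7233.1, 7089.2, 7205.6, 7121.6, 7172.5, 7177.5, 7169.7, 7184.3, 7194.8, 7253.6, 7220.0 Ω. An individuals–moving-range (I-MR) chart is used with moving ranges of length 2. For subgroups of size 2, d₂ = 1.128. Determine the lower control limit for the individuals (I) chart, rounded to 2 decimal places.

X̄ = (7265.4 + 7231.2 + 7168.4 + 7158.5 + 7198.9 + 7170.8 + 7127.5 + 7233.1 + 7089.2 + 7205.6 + 7121.6 + 7172.5 + 7177.5 + 7169.7 + 7184.3 + 7194.8 + 7253.6 + 7220.0) / 18 = 7185.7000
Moving ranges: 34.2, 62.8, 9.9, 40.4, 28.1, 43.3, 105.6, 143.9, 116.4, 84.0, 50.9, 5.0, 7.8, 14.6, 10.5, 58.8, 33.6; M̄R̄ = 849.8000 / 17 = 49.9882
LCL = X̄ − 3·M̄R̄/d₂ = 7185.7000 − 3 × 49.9882 / 1.128 = 7052.7526

7052.75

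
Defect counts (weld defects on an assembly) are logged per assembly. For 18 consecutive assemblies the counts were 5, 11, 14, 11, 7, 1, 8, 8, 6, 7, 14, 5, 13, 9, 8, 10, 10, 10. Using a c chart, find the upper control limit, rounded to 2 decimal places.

c̄ = (5 + 11 + 14 + 11 + 7 + 1 + 8 + 8 + 6 + 7 + 14 + 5 + 13 + 9 + 8 + 10 + 10 + 10) / 18 = 157 / 18 = 8.7222
UCL = c̄ + 3√c̄ = 8.7222 + 3 × √8.7222 = 8.7222 + 3 × 2.9533 = 17.5822

17.58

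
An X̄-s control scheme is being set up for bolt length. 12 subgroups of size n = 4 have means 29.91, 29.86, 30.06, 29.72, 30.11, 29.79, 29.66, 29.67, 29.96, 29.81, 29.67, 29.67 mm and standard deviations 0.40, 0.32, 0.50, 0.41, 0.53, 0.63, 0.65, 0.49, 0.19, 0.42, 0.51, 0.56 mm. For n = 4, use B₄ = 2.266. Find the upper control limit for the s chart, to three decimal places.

1.059

s̄ = (0.40 + 0.32 + 0.50 + 0.41 + 0.53 + 0.63 + 0.65 + 0.49 + 0.19 + 0.42 + 0.51 + 0.56) / 12 = 0.4675
UCL_s = B₄·s̄ = 2.266 × 0.4675 = 1.0594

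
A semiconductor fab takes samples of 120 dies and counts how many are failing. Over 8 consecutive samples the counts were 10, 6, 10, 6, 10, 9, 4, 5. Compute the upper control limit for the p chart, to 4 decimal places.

0.1288

p̄ = Σdᵢ / (k·n) = 60 / (8 × 120) = 0.06250
UCL = p̄ + 3·√(p̄(1−p̄)/n) = 0.06250 + 3 × √(0.06250×0.93750/120) = 0.06250 + 3 × 0.02210 = 0.12879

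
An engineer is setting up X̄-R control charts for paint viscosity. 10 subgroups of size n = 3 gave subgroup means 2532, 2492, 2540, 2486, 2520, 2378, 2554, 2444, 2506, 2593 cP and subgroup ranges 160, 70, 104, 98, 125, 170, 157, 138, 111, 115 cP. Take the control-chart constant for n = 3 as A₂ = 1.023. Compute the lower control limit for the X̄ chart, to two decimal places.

2376.83

X̄̄ = (2532 + 2492 + 2540 + 2486 + 2520 + 2378 + 2554 + 2444 + 2506 + 2593) / 10 = 25045.0000 / 10 = 2504.5000
R̄ = (160 + 70 + 104 + 98 + 125 + 170 + 157 + 138 + 111 + 115) / 10 = 1248.0000 / 10 = 124.8000
LCL = X̄̄ − A₂·R̄ = 2504.5000 − 1.023 × 124.8000 = 2376.8296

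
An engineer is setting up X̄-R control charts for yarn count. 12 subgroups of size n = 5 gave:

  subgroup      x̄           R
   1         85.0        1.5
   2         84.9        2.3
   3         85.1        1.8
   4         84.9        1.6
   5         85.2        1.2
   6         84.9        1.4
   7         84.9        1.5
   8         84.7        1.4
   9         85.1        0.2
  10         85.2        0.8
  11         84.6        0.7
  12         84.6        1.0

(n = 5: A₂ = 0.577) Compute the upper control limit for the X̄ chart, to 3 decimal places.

X̄̄ = (85.0 + 84.9 + 85.1 + 84.9 + 85.2 + 84.9 + 84.9 + 84.7 + 85.1 + 85.2 + 84.6 + 84.6) / 12 = 1019.1000 / 12 = 84.9250
R̄ = (1.5 + 2.3 + 1.8 + 1.6 + 1.2 + 1.4 + 1.5 + 1.4 + 0.2 + 0.8 + 0.7 + 1.0) / 12 = 15.4000 / 12 = 1.2833
UCL = X̄̄ + A₂·R̄ = 84.9250 + 0.577 × 1.2833 = 85.6655

85.665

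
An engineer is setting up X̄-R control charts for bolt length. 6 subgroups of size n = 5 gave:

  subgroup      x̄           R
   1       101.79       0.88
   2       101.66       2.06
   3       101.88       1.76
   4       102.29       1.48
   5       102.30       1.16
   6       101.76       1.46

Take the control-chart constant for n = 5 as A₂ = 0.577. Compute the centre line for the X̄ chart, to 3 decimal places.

101.947

X̄̄ = (101.79 + 101.66 + 101.88 + 102.29 + 102.30 + 101.76) / 6 = 611.6800 / 6 = 101.9467
CL = X̄̄ = 101.9467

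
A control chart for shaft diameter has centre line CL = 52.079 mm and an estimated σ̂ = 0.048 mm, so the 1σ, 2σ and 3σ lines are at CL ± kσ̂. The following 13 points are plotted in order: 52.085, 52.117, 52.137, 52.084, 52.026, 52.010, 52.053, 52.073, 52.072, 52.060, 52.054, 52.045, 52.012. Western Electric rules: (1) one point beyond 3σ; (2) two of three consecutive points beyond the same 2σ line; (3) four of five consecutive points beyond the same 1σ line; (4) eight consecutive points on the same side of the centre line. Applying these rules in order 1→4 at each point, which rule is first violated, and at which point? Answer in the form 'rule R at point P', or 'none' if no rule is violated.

rule 4 at point 12

Zone of each point (C = within 1σ̂, B = 1σ̂–2σ̂, A = 2σ̂–3σ̂, * = beyond 3σ̂; sign = side of CL): 1:+C, 2:+C, 3:+B, 4:+C, 5:-B, 6:-B, 7:-C, 8:-C, 9:-C, 10:-C, 11:-C, 12:-C, 13:-B
Rule 4 (eight consecutive points on the same side of the centre line) is satisfied at point 12.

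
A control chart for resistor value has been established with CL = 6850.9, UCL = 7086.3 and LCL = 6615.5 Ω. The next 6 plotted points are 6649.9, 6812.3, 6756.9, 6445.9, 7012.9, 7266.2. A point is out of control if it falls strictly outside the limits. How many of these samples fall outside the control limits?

Compare each point to [6615.5, 7086.3]: sample 4 = 6445.9 < LCL; sample 6 = 7266.2 > UCL.

2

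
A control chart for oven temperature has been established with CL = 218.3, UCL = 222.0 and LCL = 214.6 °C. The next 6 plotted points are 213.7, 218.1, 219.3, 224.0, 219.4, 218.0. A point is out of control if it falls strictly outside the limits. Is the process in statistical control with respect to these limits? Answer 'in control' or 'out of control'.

out of control

Compare each point to [214.6, 222.0]: sample 1 = 213.7 < LCL; sample 4 = 224.0 > UCL.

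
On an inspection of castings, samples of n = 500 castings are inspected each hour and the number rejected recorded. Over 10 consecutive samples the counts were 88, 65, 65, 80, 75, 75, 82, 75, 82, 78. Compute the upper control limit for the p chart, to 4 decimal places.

p̄ = Σdᵢ / (k·n) = 765 / (10 × 500) = 0.15300
UCL = p̄ + 3·√(p̄(1−p̄)/n) = 0.15300 + 3 × √(0.15300×0.84700/500) = 0.15300 + 3 × 0.01610 = 0.20130

0.2013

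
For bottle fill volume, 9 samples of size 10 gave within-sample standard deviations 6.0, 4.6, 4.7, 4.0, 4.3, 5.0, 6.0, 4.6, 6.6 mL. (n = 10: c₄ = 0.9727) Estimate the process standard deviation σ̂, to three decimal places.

5.232

s̄ = (6.0 + 4.6 + 4.7 + 4.0 + 4.3 + 5.0 + 6.0 + 4.6 + 6.6) / 9 = 5.0889
σ̂ = s̄ / c₄ = 5.0889 / 0.9727 = 5.2317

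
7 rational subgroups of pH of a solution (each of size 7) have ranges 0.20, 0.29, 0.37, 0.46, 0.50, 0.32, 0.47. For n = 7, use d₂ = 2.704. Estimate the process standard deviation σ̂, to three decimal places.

0.138

R̄ = (0.20 + 0.29 + 0.37 + 0.46 + 0.50 + 0.32 + 0.47) / 7 = 0.3729
σ̂ = R̄ / d₂ = 0.3729 / 2.704 = 0.1379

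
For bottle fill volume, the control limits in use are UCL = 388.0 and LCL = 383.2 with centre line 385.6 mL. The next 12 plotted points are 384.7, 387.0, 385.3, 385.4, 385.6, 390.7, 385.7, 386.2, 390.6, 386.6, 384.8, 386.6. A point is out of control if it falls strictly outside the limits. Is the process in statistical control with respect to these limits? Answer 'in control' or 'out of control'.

Compare each point to [383.2, 388.0]: sample 6 = 390.7 > UCL; sample 9 = 390.6 > UCL.

out of control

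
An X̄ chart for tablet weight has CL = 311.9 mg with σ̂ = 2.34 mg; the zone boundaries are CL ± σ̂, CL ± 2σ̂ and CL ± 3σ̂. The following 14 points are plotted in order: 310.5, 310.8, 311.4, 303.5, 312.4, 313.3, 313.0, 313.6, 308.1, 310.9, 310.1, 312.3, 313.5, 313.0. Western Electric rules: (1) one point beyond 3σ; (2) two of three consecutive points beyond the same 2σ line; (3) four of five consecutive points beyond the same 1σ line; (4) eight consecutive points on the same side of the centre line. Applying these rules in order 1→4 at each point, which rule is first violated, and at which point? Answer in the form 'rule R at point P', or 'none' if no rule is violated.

rule 1 at point 4

Zone of each point (C = within 1σ̂, B = 1σ̂–2σ̂, A = 2σ̂–3σ̂, * = beyond 3σ̂; sign = side of CL): 1:-C, 2:-C, 3:-C, 4:-*, 5:+C, 6:+C, 7:+C, 8:+C, 9:-B, 10:-C, 11:-C, 12:+C, 13:+C, 14:+C
Rule 1 (one point beyond the 3σ limits) is satisfied at point 4.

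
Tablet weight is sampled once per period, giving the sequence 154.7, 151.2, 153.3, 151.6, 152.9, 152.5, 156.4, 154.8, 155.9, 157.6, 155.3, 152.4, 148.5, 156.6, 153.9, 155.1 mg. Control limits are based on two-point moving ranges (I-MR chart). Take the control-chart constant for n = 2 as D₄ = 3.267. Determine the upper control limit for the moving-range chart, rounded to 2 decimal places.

Moving ranges: 3.5, 2.1, 1.7, 1.3, 0.4, 3.9, 1.6, 1.1, 1.7, 2.3, 2.9, 3.9, 8.1, 2.7, 1.2; M̄R̄ = 38.4000 / 15 = 2.5600
UCL_MR = D₄·M̄R̄ = 3.267 × 2.5600 = 8.3635

8.36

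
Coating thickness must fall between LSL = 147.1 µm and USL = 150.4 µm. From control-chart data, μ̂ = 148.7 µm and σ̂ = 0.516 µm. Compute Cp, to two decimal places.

1.07

Cp = (USL − LSL) / (6σ̂) = (150.4 − 147.1) / (6 × 0.516) = 3.3000 / 3.0960 = 1.0659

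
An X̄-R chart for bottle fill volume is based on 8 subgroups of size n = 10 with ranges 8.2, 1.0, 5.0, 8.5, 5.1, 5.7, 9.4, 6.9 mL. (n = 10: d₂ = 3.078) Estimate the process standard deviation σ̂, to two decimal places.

2.02

R̄ = (8.2 + 1.0 + 5.0 + 8.5 + 5.1 + 5.7 + 9.4 + 6.9) / 8 = 6.2250
σ̂ = R̄ / d₂ = 6.2250 / 3.078 = 2.0224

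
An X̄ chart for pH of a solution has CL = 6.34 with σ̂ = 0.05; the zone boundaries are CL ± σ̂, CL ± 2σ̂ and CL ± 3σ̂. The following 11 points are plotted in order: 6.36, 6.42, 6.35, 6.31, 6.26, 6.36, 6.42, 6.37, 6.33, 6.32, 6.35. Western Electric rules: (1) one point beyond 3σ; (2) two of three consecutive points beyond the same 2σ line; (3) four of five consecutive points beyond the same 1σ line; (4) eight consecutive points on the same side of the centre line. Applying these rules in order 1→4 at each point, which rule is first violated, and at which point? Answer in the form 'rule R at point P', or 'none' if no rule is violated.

Zone of each point (C = within 1σ̂, B = 1σ̂–2σ̂, A = 2σ̂–3σ̂, * = beyond 3σ̂; sign = side of CL): 1:+C, 2:+B, 3:+C, 4:-C, 5:-B, 6:+C, 7:+B, 8:+C, 9:-C, 10:-C, 11:+C
No rule fires across all 11 points.

none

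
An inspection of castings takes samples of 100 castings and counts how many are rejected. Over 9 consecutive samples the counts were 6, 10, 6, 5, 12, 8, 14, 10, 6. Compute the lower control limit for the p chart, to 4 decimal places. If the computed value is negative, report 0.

0.0016

p̄ = Σdᵢ / (k·n) = 77 / (9 × 100) = 0.08556
LCL = p̄ − 3·√(p̄(1−p̄)/n) = 0.08556 − 3 × 0.02797 = 0.00164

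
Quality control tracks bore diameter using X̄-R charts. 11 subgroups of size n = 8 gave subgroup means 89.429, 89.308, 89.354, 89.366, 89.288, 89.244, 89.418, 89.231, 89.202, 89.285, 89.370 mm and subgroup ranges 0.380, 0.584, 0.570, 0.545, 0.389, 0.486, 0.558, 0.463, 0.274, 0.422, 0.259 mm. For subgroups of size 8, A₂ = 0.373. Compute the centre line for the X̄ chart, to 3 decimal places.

X̄̄ = (89.429 + 89.308 + 89.354 + 89.366 + 89.288 + 89.244 + 89.418 + 89.231 + 89.202 + 89.285 + 89.370) / 11 = 982.4950 / 11 = 89.3177
CL = X̄̄ = 89.3177

89.318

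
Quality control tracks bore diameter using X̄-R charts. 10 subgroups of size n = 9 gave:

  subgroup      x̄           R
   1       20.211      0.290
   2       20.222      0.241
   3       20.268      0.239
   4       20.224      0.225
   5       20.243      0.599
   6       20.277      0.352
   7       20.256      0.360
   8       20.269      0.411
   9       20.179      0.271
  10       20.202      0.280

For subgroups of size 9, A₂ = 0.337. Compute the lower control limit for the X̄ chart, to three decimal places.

20.125

X̄̄ = (20.211 + 20.222 + 20.268 + 20.224 + 20.243 + 20.277 + 20.256 + 20.269 + 20.179 + 20.202) / 10 = 202.3510 / 10 = 20.2351
R̄ = (0.290 + 0.241 + 0.239 + 0.225 + 0.599 + 0.352 + 0.360 + 0.411 + 0.271 + 0.280) / 10 = 3.2680 / 10 = 0.3268
LCL = X̄̄ − A₂·R̄ = 20.2351 − 0.337 × 0.3268 = 20.1250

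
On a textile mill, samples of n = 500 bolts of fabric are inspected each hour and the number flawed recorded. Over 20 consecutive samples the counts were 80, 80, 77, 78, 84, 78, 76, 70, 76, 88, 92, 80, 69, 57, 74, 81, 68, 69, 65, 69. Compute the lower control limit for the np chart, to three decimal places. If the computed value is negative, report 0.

p̄ = Σdᵢ / (k·n) = 1511 / (20 × 500) = 0.15110
LCL = np̄ − 3·√(np̄(1−p̄)) = 75.5500 − 3 × 8.0084 = 51.5248

51.525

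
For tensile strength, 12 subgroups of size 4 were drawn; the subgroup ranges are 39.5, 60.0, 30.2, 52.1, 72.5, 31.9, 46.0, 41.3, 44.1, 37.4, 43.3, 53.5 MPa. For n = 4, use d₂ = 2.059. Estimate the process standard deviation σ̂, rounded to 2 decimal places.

22.33

R̄ = (39.5 + 60.0 + 30.2 + 52.1 + 72.5 + 31.9 + 46.0 + 41.3 + 44.1 + 37.4 + 43.3 + 53.5) / 12 = 45.9833
σ̂ = R̄ / d₂ = 45.9833 / 2.059 = 22.3328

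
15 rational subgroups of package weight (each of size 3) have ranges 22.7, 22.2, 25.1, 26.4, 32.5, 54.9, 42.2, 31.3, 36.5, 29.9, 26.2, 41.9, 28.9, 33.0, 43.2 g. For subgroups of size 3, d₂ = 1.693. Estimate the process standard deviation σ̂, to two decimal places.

19.57

R̄ = (22.7 + 22.2 + 25.1 + 26.4 + 32.5 + 54.9 + 42.2 + 31.3 + 36.5 + 29.9 + 26.2 + 41.9 + 28.9 + 33.0 + 43.2) / 15 = 33.1267
σ̂ = R̄ / d₂ = 33.1267 / 1.693 = 19.5668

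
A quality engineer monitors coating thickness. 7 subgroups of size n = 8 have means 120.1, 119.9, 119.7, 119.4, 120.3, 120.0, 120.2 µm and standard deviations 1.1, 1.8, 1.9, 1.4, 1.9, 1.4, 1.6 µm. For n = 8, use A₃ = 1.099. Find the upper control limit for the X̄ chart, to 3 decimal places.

121.686

X̄̄ = (120.1 + 119.9 + 119.7 + 119.4 + 120.3 + 120.0 + 120.2) / 7 = 119.9429
s̄ = (1.1 + 1.8 + 1.9 + 1.4 + 1.9 + 1.4 + 1.6) / 7 = 1.5857
UCL = X̄̄ + A₃·s̄ = 119.9429 + 1.099 × 1.5857 = 121.6856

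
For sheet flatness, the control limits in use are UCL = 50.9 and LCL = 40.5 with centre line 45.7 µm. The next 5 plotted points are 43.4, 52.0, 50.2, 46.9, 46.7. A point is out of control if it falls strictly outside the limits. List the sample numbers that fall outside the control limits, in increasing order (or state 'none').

2

Compare each point to [40.5, 50.9]: sample 2 = 52.0 > UCL.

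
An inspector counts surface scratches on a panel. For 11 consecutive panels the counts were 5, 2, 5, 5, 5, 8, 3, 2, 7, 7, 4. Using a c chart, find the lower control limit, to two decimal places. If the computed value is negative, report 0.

0.00

c̄ = (5 + 2 + 5 + 5 + 5 + 8 + 3 + 2 + 7 + 7 + 4) / 11 = 53 / 11 = 4.8182
LCL = c̄ − 3√c̄ = 4.8182 − 3 × 2.1950 = -1.7669 → 0 (cannot be negative)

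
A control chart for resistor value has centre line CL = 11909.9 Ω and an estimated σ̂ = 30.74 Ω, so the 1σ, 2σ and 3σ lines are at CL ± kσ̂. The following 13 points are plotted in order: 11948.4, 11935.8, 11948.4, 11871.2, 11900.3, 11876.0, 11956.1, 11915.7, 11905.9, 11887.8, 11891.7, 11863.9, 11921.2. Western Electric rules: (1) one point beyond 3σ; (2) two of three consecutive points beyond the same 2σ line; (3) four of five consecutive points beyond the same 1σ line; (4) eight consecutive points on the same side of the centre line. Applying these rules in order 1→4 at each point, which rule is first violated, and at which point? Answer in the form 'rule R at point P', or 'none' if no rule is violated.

none

Zone of each point (C = within 1σ̂, B = 1σ̂–2σ̂, A = 2σ̂–3σ̂, * = beyond 3σ̂; sign = side of CL): 1:+B, 2:+C, 3:+B, 4:-B, 5:-C, 6:-B, 7:+B, 8:+C, 9:-C, 10:-C, 11:-C, 12:-B, 13:+C
No rule fires across all 13 points.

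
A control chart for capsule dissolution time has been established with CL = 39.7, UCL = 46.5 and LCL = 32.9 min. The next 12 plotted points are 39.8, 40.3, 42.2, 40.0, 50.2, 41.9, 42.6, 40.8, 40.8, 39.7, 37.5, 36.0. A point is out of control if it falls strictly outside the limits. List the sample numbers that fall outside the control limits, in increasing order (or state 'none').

5

Compare each point to [32.9, 46.5]: sample 5 = 50.2 > UCL.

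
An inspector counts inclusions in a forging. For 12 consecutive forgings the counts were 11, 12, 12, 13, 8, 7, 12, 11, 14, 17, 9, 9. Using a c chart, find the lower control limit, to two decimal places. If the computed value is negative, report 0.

1.19

c̄ = (11 + 12 + 12 + 13 + 8 + 7 + 12 + 11 + 14 + 17 + 9 + 9) / 12 = 135 / 12 = 11.2500
LCL = c̄ − 3√c̄ = 11.2500 − 3 × 3.3541 = 1.1877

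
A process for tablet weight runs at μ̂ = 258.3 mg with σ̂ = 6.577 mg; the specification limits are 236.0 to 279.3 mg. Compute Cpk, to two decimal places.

Cpu = (USL − μ̂) / (3σ̂) = (279.3 − 258.3) / (3 × 6.577) = 1.0643; Cpl = (μ̂ − LSL) / (3σ̂) = (258.3 − 236.0) / (3 × 6.577) = 1.1302; Cpk = min(Cpu, Cpl) = 1.0643

1.06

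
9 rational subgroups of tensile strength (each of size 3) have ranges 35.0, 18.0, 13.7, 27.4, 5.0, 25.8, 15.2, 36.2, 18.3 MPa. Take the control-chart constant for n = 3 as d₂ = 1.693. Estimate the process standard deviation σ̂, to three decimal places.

R̄ = (35.0 + 18.0 + 13.7 + 27.4 + 5.0 + 25.8 + 15.2 + 36.2 + 18.3) / 9 = 21.6222
σ̂ = R̄ / d₂ = 21.6222 / 1.693 = 12.7715

12.772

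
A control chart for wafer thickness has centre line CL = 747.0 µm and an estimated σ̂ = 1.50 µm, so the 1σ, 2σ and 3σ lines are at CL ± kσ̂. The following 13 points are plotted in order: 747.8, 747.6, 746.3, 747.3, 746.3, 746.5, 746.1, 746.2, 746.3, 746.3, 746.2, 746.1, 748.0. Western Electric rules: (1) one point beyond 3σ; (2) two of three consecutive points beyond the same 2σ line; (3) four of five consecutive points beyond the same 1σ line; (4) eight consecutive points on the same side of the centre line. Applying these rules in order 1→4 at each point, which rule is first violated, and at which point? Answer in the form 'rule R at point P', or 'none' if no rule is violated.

Zone of each point (C = within 1σ̂, B = 1σ̂–2σ̂, A = 2σ̂–3σ̂, * = beyond 3σ̂; sign = side of CL): 1:+C, 2:+C, 3:-C, 4:+C, 5:-C, 6:-C, 7:-C, 8:-C, 9:-C, 10:-C, 11:-C, 12:-C, 13:+C
Rule 4 (eight consecutive points on the same side of the centre line) is satisfied at point 12.

rule 4 at point 12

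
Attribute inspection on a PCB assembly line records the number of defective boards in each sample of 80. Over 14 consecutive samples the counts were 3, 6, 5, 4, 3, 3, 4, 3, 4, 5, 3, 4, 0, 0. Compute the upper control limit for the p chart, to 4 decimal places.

0.1092

p̄ = Σdᵢ / (k·n) = 47 / (14 × 80) = 0.04196
UCL = p̄ + 3·√(p̄(1−p̄)/n) = 0.04196 + 3 × √(0.04196×0.95804/80) = 0.04196 + 3 × 0.02242 = 0.10922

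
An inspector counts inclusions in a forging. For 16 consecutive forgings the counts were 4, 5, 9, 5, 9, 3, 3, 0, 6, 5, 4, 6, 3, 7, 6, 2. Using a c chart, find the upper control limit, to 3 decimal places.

11.394

c̄ = (4 + 5 + 9 + 5 + 9 + 3 + 3 + 0 + 6 + 5 + 4 + 6 + 3 + 7 + 6 + 2) / 16 = 77 / 16 = 4.8125
UCL = c̄ + 3√c̄ = 4.8125 + 3 × √4.8125 = 4.8125 + 3 × 2.1937 = 11.3937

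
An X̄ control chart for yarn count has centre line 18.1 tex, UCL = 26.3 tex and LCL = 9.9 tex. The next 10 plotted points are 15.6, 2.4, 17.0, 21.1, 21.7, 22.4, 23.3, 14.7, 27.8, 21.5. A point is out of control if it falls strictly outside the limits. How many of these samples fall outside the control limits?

Compare each point to [9.9, 26.3]: sample 2 = 2.4 < LCL; sample 9 = 27.8 > UCL.

2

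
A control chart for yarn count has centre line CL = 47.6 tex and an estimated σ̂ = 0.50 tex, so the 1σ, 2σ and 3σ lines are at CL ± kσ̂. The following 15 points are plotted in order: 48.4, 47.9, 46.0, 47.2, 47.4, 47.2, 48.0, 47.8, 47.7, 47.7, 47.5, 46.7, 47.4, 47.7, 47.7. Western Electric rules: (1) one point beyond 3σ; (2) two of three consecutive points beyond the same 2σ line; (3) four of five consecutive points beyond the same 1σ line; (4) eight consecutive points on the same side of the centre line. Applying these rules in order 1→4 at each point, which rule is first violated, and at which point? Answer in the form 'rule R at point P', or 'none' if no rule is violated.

rule 1 at point 3

Zone of each point (C = within 1σ̂, B = 1σ̂–2σ̂, A = 2σ̂–3σ̂, * = beyond 3σ̂; sign = side of CL): 1:+B, 2:+C, 3:-*, 4:-C, 5:-C, 6:-C, 7:+C, 8:+C, 9:+C, 10:+C, 11:-C, 12:-B, 13:-C, 14:+C, 15:+C
Rule 1 (one point beyond the 3σ limits) is satisfied at point 3.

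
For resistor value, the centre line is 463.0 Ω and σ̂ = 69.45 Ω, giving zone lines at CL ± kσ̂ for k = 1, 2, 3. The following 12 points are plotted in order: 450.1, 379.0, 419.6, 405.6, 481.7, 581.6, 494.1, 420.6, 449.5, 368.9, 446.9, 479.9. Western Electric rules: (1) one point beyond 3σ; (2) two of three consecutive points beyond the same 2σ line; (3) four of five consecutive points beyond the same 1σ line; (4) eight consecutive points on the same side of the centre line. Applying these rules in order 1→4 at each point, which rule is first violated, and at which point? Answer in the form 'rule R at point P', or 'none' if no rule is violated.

none

Zone of each point (C = within 1σ̂, B = 1σ̂–2σ̂, A = 2σ̂–3σ̂, * = beyond 3σ̂; sign = side of CL): 1:-C, 2:-B, 3:-C, 4:-C, 5:+C, 6:+B, 7:+C, 8:-C, 9:-C, 10:-B, 11:-C, 12:+C
No rule fires across all 12 points.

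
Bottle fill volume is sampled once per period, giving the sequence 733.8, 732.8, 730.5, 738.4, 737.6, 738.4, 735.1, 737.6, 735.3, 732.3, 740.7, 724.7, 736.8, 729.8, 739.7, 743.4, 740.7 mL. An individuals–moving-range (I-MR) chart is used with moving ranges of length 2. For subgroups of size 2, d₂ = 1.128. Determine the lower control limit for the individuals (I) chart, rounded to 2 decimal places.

721.83

X̄ = (733.8 + 732.8 + 730.5 + 738.4 + 737.6 + 738.4 + 735.1 + 737.6 + 735.3 + 732.3 + 740.7 + 724.7 + 736.8 + 729.8 + 739.7 + 743.4 + 740.7) / 17 = 735.7412
Moving ranges: 1.0, 2.3, 7.9, 0.8, 0.8, 3.3, 2.5, 2.3, 3.0, 8.4, 16.0, 12.1, 7.0, 9.9, 3.7, 2.7; M̄R̄ = 83.7000 / 16 = 5.2313
LCL = X̄ − 3·M̄R̄/d₂ = 735.7412 − 3 × 5.2313 / 1.128 = 721.8283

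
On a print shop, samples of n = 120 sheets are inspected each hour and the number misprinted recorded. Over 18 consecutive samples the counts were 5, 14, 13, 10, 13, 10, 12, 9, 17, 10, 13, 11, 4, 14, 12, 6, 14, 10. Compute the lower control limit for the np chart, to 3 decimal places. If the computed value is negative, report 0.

1.483

p̄ = Σdᵢ / (k·n) = 197 / (18 × 120) = 0.09120
LCL = np̄ − 3·√(np̄(1−p̄)) = 10.9444 − 3 × 3.1538 = 1.4831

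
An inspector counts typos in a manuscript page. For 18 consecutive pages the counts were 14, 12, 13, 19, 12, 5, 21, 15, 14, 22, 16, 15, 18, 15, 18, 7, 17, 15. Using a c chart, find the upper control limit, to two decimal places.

c̄ = (14 + 12 + 13 + 19 + 12 + 5 + 21 + 15 + 14 + 22 + 16 + 15 + 18 + 15 + 18 + 7 + 17 + 15) / 18 = 268 / 18 = 14.8889
UCL = c̄ + 3√c̄ = 14.8889 + 3 × √14.8889 = 14.8889 + 3 × 3.8586 = 26.4647

26.46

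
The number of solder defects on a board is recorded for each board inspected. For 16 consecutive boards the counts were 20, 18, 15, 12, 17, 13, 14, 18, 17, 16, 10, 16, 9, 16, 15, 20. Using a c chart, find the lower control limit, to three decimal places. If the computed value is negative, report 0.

3.612

c̄ = (20 + 18 + 15 + 12 + 17 + 13 + 14 + 18 + 17 + 16 + 10 + 16 + 9 + 16 + 15 + 20) / 16 = 246 / 16 = 15.3750
LCL = c̄ − 3√c̄ = 15.3750 − 3 × 3.9211 = 3.6117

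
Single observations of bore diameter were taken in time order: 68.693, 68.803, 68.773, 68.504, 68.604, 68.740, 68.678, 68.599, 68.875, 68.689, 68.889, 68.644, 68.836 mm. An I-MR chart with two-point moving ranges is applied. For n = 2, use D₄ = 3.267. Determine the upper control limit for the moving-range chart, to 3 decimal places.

Moving ranges: 0.110, 0.030, 0.269, 0.100, 0.136, 0.062, 0.079, 0.276, 0.186, 0.200, 0.245, 0.192; M̄R̄ = 1.8850 / 12 = 0.1571
UCL_MR = D₄·M̄R̄ = 3.267 × 0.1571 = 0.5132

0.513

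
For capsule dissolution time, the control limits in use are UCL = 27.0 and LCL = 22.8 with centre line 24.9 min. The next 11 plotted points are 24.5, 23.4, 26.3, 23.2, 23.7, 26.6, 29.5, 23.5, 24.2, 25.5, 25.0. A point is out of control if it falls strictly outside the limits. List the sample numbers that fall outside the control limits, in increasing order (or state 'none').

Compare each point to [22.8, 27.0]: sample 7 = 29.5 > UCL.

7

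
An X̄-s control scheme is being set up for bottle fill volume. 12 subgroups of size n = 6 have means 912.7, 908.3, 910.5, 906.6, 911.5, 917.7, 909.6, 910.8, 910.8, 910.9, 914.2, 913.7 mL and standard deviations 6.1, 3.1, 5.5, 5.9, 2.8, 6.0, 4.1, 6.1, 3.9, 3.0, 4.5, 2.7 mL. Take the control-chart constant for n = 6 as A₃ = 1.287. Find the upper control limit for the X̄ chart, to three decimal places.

X̄̄ = (912.7 + 908.3 + 910.5 + 906.6 + 911.5 + 917.7 + 909.6 + 910.8 + 910.8 + 910.9 + 914.2 + 913.7) / 12 = 911.4417
s̄ = (6.1 + 3.1 + 5.5 + 5.9 + 2.8 + 6.0 + 4.1 + 6.1 + 3.9 + 3.0 + 4.5 + 2.7) / 12 = 4.4750
UCL = X̄̄ + A₃·s̄ = 911.4417 + 1.287 × 4.4750 = 917.2010

917.201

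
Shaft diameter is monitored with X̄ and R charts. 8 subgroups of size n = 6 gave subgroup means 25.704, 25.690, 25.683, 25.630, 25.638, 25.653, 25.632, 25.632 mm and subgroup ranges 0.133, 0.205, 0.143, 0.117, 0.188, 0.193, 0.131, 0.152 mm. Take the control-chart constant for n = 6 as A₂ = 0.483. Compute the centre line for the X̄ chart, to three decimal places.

25.658

X̄̄ = (25.704 + 25.690 + 25.683 + 25.630 + 25.638 + 25.653 + 25.632 + 25.632) / 8 = 205.2620 / 8 = 25.6578
CL = X̄̄ = 25.6578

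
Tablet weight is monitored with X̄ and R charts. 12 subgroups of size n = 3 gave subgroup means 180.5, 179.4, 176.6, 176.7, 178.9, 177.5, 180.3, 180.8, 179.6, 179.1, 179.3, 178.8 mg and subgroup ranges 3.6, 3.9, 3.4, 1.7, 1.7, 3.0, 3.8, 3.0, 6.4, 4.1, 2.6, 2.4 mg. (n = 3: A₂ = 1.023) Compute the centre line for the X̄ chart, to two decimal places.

178.96

X̄̄ = (180.5 + 179.4 + 176.6 + 176.7 + 178.9 + 177.5 + 180.3 + 180.8 + 179.6 + 179.1 + 179.3 + 178.8) / 12 = 2147.5000 / 12 = 178.9583
CL = X̄̄ = 178.9583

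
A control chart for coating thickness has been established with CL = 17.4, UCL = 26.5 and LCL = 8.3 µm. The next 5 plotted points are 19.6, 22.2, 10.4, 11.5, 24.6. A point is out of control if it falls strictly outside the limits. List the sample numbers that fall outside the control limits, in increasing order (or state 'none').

All 5 points lie within [8.3, 26.5].

none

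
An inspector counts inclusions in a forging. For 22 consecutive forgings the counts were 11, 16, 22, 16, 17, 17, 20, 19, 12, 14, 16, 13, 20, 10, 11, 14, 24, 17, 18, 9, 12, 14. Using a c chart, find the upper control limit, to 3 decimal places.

27.374

c̄ = (11 + 16 + 22 + 16 + 17 + 17 + 20 + 19 + 12 + 14 + 16 + 13 + 20 + 10 + 11 + 14 + 24 + 17 + 18 + 9 + 12 + 14) / 22 = 342 / 22 = 15.5455
UCL = c̄ + 3√c̄ = 15.5455 + 3 × √15.5455 = 15.5455 + 3 × 3.9428 = 27.3738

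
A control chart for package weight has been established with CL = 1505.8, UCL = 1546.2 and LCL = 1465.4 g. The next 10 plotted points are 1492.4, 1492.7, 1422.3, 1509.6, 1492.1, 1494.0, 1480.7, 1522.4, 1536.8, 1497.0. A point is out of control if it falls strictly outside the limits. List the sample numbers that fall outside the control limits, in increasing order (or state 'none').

3

Compare each point to [1465.4, 1546.2]: sample 3 = 1422.3 < LCL.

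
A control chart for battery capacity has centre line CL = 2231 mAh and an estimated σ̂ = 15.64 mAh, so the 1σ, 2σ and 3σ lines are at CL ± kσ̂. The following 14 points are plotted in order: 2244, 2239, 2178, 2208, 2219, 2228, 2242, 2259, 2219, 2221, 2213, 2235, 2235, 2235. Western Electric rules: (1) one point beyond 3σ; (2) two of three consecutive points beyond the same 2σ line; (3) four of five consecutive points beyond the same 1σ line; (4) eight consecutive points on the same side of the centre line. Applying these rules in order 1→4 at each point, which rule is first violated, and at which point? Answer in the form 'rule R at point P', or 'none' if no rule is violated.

Zone of each point (C = within 1σ̂, B = 1σ̂–2σ̂, A = 2σ̂–3σ̂, * = beyond 3σ̂; sign = side of CL): 1:+C, 2:+C, 3:-*, 4:-B, 5:-C, 6:-C, 7:+C, 8:+B, 9:-C, 10:-C, 11:-B, 12:+C, 13:+C, 14:+C
Rule 1 (one point beyond the 3σ limits) is satisfied at point 3.

rule 1 at point 3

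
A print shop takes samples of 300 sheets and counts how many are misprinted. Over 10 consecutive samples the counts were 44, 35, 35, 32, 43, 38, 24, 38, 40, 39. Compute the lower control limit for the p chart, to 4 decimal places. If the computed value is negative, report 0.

0.0658

p̄ = Σdᵢ / (k·n) = 368 / (10 × 300) = 0.12267
LCL = p̄ − 3·√(p̄(1−p̄)/n) = 0.12267 − 3 × 0.01894 = 0.06585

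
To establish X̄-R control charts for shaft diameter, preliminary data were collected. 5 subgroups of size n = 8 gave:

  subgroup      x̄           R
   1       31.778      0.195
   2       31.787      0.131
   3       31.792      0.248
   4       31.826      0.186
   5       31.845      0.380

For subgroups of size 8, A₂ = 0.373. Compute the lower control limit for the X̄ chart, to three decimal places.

X̄̄ = (31.778 + 31.787 + 31.792 + 31.826 + 31.845) / 5 = 159.0280 / 5 = 31.8056
R̄ = (0.195 + 0.131 + 0.248 + 0.186 + 0.380) / 5 = 1.1400 / 5 = 0.2280
LCL = X̄̄ − A₂·R̄ = 31.8056 − 0.373 × 0.2280 = 31.7206

31.721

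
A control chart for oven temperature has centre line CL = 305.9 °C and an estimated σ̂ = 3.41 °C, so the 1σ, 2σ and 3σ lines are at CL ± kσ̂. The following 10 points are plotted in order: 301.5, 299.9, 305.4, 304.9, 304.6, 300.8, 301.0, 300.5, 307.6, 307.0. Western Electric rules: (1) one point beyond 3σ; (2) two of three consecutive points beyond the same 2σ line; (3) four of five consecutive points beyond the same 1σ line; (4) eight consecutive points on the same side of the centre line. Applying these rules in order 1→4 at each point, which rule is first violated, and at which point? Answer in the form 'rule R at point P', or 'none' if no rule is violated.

rule 4 at point 8

Zone of each point (C = within 1σ̂, B = 1σ̂–2σ̂, A = 2σ̂–3σ̂, * = beyond 3σ̂; sign = side of CL): 1:-B, 2:-B, 3:-C, 4:-C, 5:-C, 6:-B, 7:-B, 8:-B, 9:+C, 10:+C
Rule 4 (eight consecutive points on the same side of the centre line) is satisfied at point 8.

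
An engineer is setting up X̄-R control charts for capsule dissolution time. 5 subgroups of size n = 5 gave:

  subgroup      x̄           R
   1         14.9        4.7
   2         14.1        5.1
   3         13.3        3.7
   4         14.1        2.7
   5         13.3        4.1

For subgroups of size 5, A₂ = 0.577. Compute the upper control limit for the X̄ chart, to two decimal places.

X̄̄ = (14.9 + 14.1 + 13.3 + 14.1 + 13.3) / 5 = 69.7000 / 5 = 13.9400
R̄ = (4.7 + 5.1 + 3.7 + 2.7 + 4.1) / 5 = 20.3000 / 5 = 4.0600
UCL = X̄̄ + A₂·R̄ = 13.9400 + 0.577 × 4.0600 = 16.2826

16.28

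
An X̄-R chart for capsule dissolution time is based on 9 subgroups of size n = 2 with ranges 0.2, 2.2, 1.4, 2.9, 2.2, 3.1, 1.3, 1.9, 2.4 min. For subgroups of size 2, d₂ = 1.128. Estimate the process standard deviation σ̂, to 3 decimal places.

1.734

R̄ = (0.2 + 2.2 + 1.4 + 2.9 + 2.2 + 3.1 + 1.3 + 1.9 + 2.4) / 9 = 1.9556
σ̂ = R̄ / d₂ = 1.9556 / 1.128 = 1.7336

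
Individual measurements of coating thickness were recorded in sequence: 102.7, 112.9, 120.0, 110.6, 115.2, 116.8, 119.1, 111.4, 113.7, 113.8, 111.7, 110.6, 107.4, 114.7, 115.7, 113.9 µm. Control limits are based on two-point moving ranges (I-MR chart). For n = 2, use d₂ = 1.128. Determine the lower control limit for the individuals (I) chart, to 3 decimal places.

102.180

X̄ = (102.7 + 112.9 + 120.0 + 110.6 + 115.2 + 116.8 + 119.1 + 111.4 + 113.7 + 113.8 + 111.7 + 110.6 + 107.4 + 114.7 + 115.7 + 113.9) / 16 = 113.1375
Moving ranges: 10.2, 7.1, 9.4, 4.6, 1.6, 2.3, 7.7, 2.3, 0.1, 2.1, 1.1, 3.2, 7.3, 1.0, 1.8; M̄R̄ = 61.8000 / 15 = 4.1200
LCL = X̄ − 3·M̄R̄/d₂ = 113.1375 − 3 × 4.1200 / 1.128 = 102.1801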